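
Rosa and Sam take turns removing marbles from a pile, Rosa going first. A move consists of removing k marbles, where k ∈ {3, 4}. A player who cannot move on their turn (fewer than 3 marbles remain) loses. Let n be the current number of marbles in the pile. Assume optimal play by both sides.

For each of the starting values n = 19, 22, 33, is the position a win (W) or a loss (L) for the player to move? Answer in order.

19: W, 22: L, 33: W

Label each position W (a win for the player to move) or L (a loss). A position with no legal move is L; any other position is W exactly when some move reaches an L, and L when every move reaches a W.
n=0: no move → L
n=1: no move → L
n=2: no move → L
n=3: →0(L), so W
n=4: →1(L), so W
n=5: →2(L), so W
n=6: →2(L), so W
n=7: →4(W), 3(W) — all W, so L
n=8: →5(W), 4(W) — all W, so L
n=9: →6(W), 5(W) — all W, so L
n=10: →7(L), so W
n=11: →8(L), so W
n=12: →9(L), so W
n=13: →9(L), so W
n=14: →11(W), 10(W) — all W, so L
n=15: →12(W), 11(W) — all W, so L
n=16: →13(W), 12(W) — all W, so L
n=17: →14(L), so W
n=18: →15(L), so W
n=19: →16(L), so W
n=20: →16(L), so W
n=21: →18(W), 17(W) — all W, so L
n=22: →19(W), 18(W) — all W, so L
n=23: →20(W), 19(W) — all W, so L
n=24: →21(L), so W
n=25: →22(L), so W
n=26: →23(L), so W
n=27: →23(L), so W
n=28: →25(W), 24(W) — all W, so L
n=29: →26(W), 25(W) — all W, so L
n=30: →27(W), 26(W) — all W, so L
n=31: →28(L), so W
n=32: →29(L), so W
n=33: →30(L), so W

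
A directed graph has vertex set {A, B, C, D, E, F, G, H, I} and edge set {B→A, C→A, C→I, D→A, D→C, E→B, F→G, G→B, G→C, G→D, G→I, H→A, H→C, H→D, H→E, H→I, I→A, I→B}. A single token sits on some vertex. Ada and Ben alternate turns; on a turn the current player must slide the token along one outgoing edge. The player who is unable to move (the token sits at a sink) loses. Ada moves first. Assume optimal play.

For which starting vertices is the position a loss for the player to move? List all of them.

A, E, G

Label each position W (a win for the player to move) or L (a loss). A position with no legal move is L; any other position is W exactly when some move reaches an L, and L when every move reaches a W.
Every edge goes from a vertex to one that appears earlier in the order A, B, I, C, D, E, G, H, F, so processing vertices in that order labels each vertex after all of its successors.
A: no outgoing edge → L
B: reaches L-position A → W
I: reaches L-position A → W
C: reaches L-position A → W
D: reaches L-position A → W
E: only reaches B(W), which is W → L
G: only reaches D(W), C(W), I(W), B(W), all W → L
H: reaches L-position E → W
F: reaches L-position G → W
The losing starting vertices are exactly the entries labelled L in this table (3 of them).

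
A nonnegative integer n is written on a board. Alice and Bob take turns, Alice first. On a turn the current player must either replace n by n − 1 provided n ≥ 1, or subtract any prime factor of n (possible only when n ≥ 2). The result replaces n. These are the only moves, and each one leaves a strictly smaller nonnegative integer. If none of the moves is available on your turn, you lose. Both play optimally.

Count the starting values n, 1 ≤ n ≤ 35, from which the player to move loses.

Label each position W (a win for the player to move) or L (a loss). A position with no legal move is L; any other position is W exactly when some move reaches an L, and L when every move reaches a W.
n=0: no move → L
n=1: W (go to 0, an L position)
n=2: W (go to 0, an L position)
n=3: W (go to 0, an L position)
n=4: L (options 2(W), 3(W) are all W)
n=5: W (go to 0, an L position)
n=6: W (go to 4, an L position)
n=7: W (go to 0, an L position)
n=8: L (options 6(W), 7(W) are all W)
n=9: W (go to 8, an L position)
n=10: W (go to 8, an L position)
n=11: W (go to 0, an L position)
n=12: L (options 9(W), 10(W), 11(W) are all W)
n=13: W (go to 0, an L position)
n=14: W (go to 12, an L position)
n=15: W (go to 12, an L position)
n=16: L (options 14(W), 15(W) are all W)
n=17: W (go to 0, an L position)
n=18: W (go to 16, an L position)
n=19: W (go to 0, an L position)
n=20: L (options 15(W), 18(W), 19(W) are all W)
n=21: W (go to 20, an L position)
n=22: W (go to 20, an L position)
n=23: W (go to 0, an L position)
n=24: L (options 21(W), 22(W), 23(W) are all W)
n=25: W (go to 20, an L position)
n=26: W (go to 24, an L position)
n=27: W (go to 24, an L position)
n=28: L (options 21(W), 26(W), 27(W) are all W)
n=29: W (go to 0, an L position)
n=30: W (go to 28, an L position)
n=31: W (go to 0, an L position)
n=32: L (options 30(W), 31(W) are all W)
n=33: W (go to 32, an L position)
n=34: W (go to 32, an L position)
n=35: W (go to 28, an L position)
L entries with 1 ≤ n ≤ 35 (n=0 is outside the asked range and is not counted): n = 4, 8, 12, 16, 20, 24, 28, 32; that makes 8.

8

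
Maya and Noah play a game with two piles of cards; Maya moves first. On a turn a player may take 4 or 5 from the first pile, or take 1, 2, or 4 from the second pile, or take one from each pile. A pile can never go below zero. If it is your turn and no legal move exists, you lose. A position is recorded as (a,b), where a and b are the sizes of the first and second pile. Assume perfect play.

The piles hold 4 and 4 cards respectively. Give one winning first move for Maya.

Build the W/L table. Terminal = L. A non-terminal position is W if it has a move to some L; otherwise it is L.
No move ever increases a pile, so every position that can arise here has a ≤ 4 and b ≤ 4; it is enough to label the cells with 0 ≤ a ≤ 4 and 0 ≤ b ≤ 4.
Every move lowers a or b (never raises either), so fill the grid row by row in increasing a, and left to right within a row: each cell's successors are then already labelled.
      b=0  b=1  b=2  b=3  b=4
a=0:    L    W    W    L    W
a=1:    L    W    W    L    W
a=2:    L    W    W    L    W
a=3:    L    W    W    L    W
a=4:    W    W    L    W    W
Cells with no legal move (terminal, hence L): (0,0), (1,0), (2,0), (3,0).
The remaining L cells, each justified by listing all of its moves:
(0,3): →(0,2)(W), (0,1)(W) — all W, so L
(1,3): →(1,2)(W), (1,1)(W), (0,2)(W) — all W, so L
(2,3): →(2,2)(W), (2,1)(W), (1,2)(W) — all W, so L
(3,3): →(3,2)(W), (3,1)(W), (2,2)(W) — all W, so L
(4,2): →(0,2)(W), (4,1)(W), (4,0)(W), (3,1)(W) — all W, so L
Every other cell has at least one move into one of the L cells above, so it is W.
From (4,4), the L positions reachable in one move are: (4,2), (3,3). Any move reaching one of these is winning.

Move to (4,2).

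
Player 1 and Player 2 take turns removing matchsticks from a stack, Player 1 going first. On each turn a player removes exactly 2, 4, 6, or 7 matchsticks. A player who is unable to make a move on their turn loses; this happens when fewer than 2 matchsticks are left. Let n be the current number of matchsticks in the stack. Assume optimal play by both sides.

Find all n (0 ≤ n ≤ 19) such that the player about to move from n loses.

0, 1, 9, 10, 18, 19

Compute win/loss labels from the base case upward. A position with no move is L. Any other position is W if it can reach an L in one move, else L.
n=0: no move → L
n=1: no move → L
n=2: W (go to 0, an L position)
n=3: W (go to 1, an L position)
n=4: W (go to 0, an L position)
n=5: W (go to 1, an L position)
n=6: W (go to 0, an L position)
n=7: W (go to 1, an L position)
n=8: W (go to 1, an L position)
n=9: L (options 7(W), 5(W), 3(W), 2(W) are all W)
n=10: L (options 8(W), 6(W), 4(W), 3(W) are all W)
n=11: W (go to 9, an L position)
n=12: W (go to 10, an L position)
n=13: W (go to 9, an L position)
n=14: W (go to 10, an L position)
n=15: W (go to 9, an L position)
n=16: W (go to 10, an L position)
n=17: W (go to 10, an L position)
n=18: L (options 16(W), 14(W), 12(W), 11(W) are all W)
n=19: L (options 17(W), 15(W), 13(W), 12(W) are all W)
The losing starting values of n are exactly the entries labelled L in this table (6 of them).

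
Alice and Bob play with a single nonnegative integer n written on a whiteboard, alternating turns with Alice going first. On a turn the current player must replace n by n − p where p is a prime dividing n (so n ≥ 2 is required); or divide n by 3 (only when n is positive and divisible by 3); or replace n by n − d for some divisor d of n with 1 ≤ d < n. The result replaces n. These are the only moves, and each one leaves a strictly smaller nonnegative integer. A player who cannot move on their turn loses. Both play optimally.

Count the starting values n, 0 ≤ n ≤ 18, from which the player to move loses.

5

Compute win/loss labels from the base case upward. A position with no move is L. Any other position is W if it can reach an L in one move, else L.
n=0: no move → L
n=1: no move → L
n=2: reaches L-position 0 → W
n=3: reaches L-position 0 → W
n=4: only reaches 2(W), 3(W), all W → L
n=5: reaches L-position 0 → W
n=6: reaches L-position 4 → W
n=7: reaches L-position 0 → W
n=8: reaches L-position 4 → W
n=9: only reaches 3(W), 6(W), 8(W), all W → L
n=10: reaches L-position 9 → W
n=11: reaches L-position 0 → W
n=12: reaches L-position 4 → W
n=13: reaches L-position 0 → W
n=14: only reaches 7(W), 12(W), 13(W), all W → L
n=15: reaches L-position 14 → W
n=16: reaches L-position 14 → W
n=17: reaches L-position 0 → W
n=18: reaches L-position 9 → W
L entries with 0 ≤ n ≤ 18: n = 0, 1, 4, 9, 14; that makes 5.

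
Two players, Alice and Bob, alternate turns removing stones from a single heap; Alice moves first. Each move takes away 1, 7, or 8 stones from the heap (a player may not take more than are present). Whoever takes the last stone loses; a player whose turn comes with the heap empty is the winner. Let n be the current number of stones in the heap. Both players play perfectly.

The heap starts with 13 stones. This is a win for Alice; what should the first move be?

Remove 8, leaving 5.

Label each position W (a win for the player to move) or L (a loss). A position with no legal move is W; any other position is W exactly when some move reaches an L, and L when every move reaches a W.
n=0: no move; the opponent has just taken the last stone and therefore loses → W
n=1: the only move is to 0(W), a W ⇒ L
n=2: can move to 1, which is L ⇒ W
n=3: the only move is to 2(W), a W ⇒ L
n=4: can move to 3, which is L ⇒ W
n=5: the only move is to 4(W), a W ⇒ L
n=6: can move to 5, which is L ⇒ W
n=7: moves to 6(W), 0(W); every one is W ⇒ L
n=8: can move to 7, which is L ⇒ W
n=9: can move to 1, which is L ⇒ W
n=10: can move to 3, which is L ⇒ W
n=11: can move to 3, which is L ⇒ W
n=12: can move to 5, which is L ⇒ W
n=13: can move to 5, which is L ⇒ W
From 13, the L positions reachable in one move are: 5.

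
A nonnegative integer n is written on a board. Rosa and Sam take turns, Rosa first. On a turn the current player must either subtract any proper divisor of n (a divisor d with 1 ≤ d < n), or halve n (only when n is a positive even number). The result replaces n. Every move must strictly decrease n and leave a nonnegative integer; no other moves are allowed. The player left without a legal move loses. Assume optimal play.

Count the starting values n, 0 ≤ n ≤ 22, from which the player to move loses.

Classify positions by backward induction: terminal positions (no move available) are L. From any other position, the mover wins iff some move reaches an L.
n=0: no move → L
n=1: no move → L
n=2: →1(L), so W
n=3: →2(W) only, which is W, so L
n=4: →3(L), so W
n=5: →4(W) only, which is W, so L
n=6: →3(L), so W
n=7: →6(W) only, which is W, so L
n=8: →7(L), so W
n=9: →6(W), 8(W) — all W, so L
n=10: →5(L), so W
n=11: →10(W) only, which is W, so L
n=12: →9(L), so W
n=13: →12(W) only, which is W, so L
n=14: →7(L), so W
n=15: →10(W), 12(W), 14(W) — all W, so L
n=16: →15(L), so W
n=17: →16(W) only, which is W, so L
n=18: →9(L), so W
n=19: →18(W) only, which is W, so L
n=20: →15(L), so W
n=21: →14(W), 18(W), 20(W) — all W, so L
n=22: →11(L), so W
L entries with 0 ≤ n ≤ 22: n = 0, 1, 3, 5, 7, 9, 11, 13, 15, 17, 19, 21; that makes 12.

12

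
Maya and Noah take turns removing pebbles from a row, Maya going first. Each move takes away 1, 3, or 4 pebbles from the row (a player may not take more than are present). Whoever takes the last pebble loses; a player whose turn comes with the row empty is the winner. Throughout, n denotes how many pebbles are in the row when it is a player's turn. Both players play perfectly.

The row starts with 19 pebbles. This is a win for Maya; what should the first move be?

Remove 4, leaving 15.

Positions with no move are W. A position that does have a move is losing for the player to move precisely when every available move leads to a winning position for the opponent. Fill in the labels:
n=0: no move; the opponent has just taken the last pebble and therefore loses → W
n=1: →0(W) only, which is W, so L
n=2: →1(L), so W
n=3: →2(W), 0(W) — all W, so L
n=4: →3(L), so W
n=5: →1(L), so W
n=6: →3(L), so W
n=7: →3(L), so W
n=8: →7(W), 5(W), 4(W) — all W, so L
n=9: →8(L), so W
n=10: →9(W), 7(W), 6(W) — all W, so L
n=11: →10(L), so W
n=12: →8(L), so W
n=13: →10(L), so W
n=14: →10(L), so W
n=15: →14(W), 12(W), 11(W) — all W, so L
n=16: →15(L), so W
n=17: →16(W), 14(W), 13(W) — all W, so L
n=18: →17(L), so W
n=19: →15(L), so W
From 19, the L positions reachable in one move are: 15.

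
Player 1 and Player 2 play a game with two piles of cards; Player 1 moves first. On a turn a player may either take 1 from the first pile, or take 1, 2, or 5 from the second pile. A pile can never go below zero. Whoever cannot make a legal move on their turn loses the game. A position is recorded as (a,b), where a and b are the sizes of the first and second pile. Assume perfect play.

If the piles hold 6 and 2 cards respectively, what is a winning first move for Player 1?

Use the standard recursion: the mover loses at a terminal position; elsewhere, the mover wins exactly when some move hands the opponent an L position.
No move ever increases a pile, so every position that can arise here has a ≤ 6 and b ≤ 2; it is enough to label the cells with 0 ≤ a ≤ 6 and 0 ≤ b ≤ 2.
Every move lowers a or b (never raises either), so fill the grid row by row in increasing a, and left to right within a row: each cell's successors are then already labelled.
      b=0  b=1  b=2
a=0:    L    W    W
a=1:    W    L    W
a=2:    L    W    W
a=3:    W    L    W
a=4:    L    W    W
a=5:    W    L    W
a=6:    L    W    W
Cells with no legal move (terminal, hence L): (0,0).
The remaining L cells, each justified by listing all of its moves:
(1,1): moves to (0,1)(W), (1,0)(W); every one is W ⇒ L
(2,0): the only move is to (1,0)(W), a W ⇒ L
(3,1): moves to (2,1)(W), (3,0)(W); every one is W ⇒ L
(4,0): the only move is to (3,0)(W), a W ⇒ L
(5,1): moves to (4,1)(W), (5,0)(W); every one is W ⇒ L
(6,0): the only move is to (5,0)(W), a W ⇒ L
Every other cell has at least one move into one of the L cells above, so it is W.
From (6,2), the L positions reachable in one move are: (6,0).

Move to (6,0).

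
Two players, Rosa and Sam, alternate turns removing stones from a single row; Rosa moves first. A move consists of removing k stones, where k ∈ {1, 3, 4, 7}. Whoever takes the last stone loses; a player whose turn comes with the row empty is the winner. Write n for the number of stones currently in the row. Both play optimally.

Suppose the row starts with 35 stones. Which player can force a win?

Label each position W (a win for the player to move) or L (a loss). A position with no legal move is W; any other position is W exactly when some move reaches an L, and L when every move reaches a W.
n=0: no move; the opponent has just taken the last stone and therefore loses → W
n=1: L (sole option 0(W) is W)
n=2: W (go to 1, an L position)
n=3: L (options 2(W), 0(W) are all W)
n=4: W (go to 3, an L position)
n=5: W (go to 1, an L position)
n=6: W (go to 3, an L position)
n=7: W (go to 3, an L position)
n=8: W (go to 1, an L position)
n=9: L (options 8(W), 6(W), 5(W), 2(W) are all W)
n=10: W (go to 9, an L position)
n=11: L (options 10(W), 8(W), 7(W), 4(W) are all W)
n=12: W (go to 11, an L position)
n=13: W (go to 9, an L position)
n=14: W (go to 11, an L position)
n=15: W (go to 11, an L position)
n=16: W (go to 9, an L position)
n=17: L (options 16(W), 14(W), 13(W), 10(W) are all W)
n=18: W (go to 17, an L position)
n=19: L (options 18(W), 16(W), 15(W), 12(W) are all W)
n=20: W (go to 19, an L position)
n=21: W (go to 17, an L position)
n=22: W (go to 19, an L position)
n=23: W (go to 19, an L position)
n=24: W (go to 17, an L position)
n=25: L (options 24(W), 22(W), 21(W), 18(W) are all W)
n=26: W (go to 25, an L position)
n=27: L (options 26(W), 24(W), 23(W), 20(W) are all W)
n=28: W (go to 27, an L position)
n=29: W (go to 25, an L position)
n=30: W (go to 27, an L position)
n=31: W (go to 27, an L position)
n=32: W (go to 25, an L position)
n=33: L (options 32(W), 30(W), 29(W), 26(W) are all W)
n=34: W (go to 33, an L position)
n=35: L (options 34(W), 32(W), 31(W), 28(W) are all W)
The starting position 35 is L: whatever Rosa does, the opponent receives a W position.

Sam wins.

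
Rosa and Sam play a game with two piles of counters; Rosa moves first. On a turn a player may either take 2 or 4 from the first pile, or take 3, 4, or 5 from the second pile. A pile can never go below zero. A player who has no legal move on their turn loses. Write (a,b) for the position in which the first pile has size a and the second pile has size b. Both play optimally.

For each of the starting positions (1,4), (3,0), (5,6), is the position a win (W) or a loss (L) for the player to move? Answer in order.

Compute win/loss labels from the base case upward. A position with no move is L. Any other position is W if it can reach an L in one move, else L.
No move ever increases a pile, so every position that can arise here has a ≤ 5 and b ≤ 6; it is enough to label the cells with 0 ≤ a ≤ 5 and 0 ≤ b ≤ 6.
Every move lowers a or b (never raises either), so fill the grid row by row in increasing a, and left to right within a row: each cell's successors are then already labelled.
      b=0  b=1  b=2  b=3  b=4  b=5  b=6
a=0:    L    L    L    W    W    W    W
a=1:    L    L    L    W    W    W    W
a=2:    W    W    W    L    L    L    W
a=3:    W    W    W    L    L    L    W
a=4:    W    W    W    W    W    W    L
a=5:    W    W    W    W    W    W    L
Cells with no legal move (terminal, hence L): (0,0), (0,1), (0,2), (1,0), (1,1), (1,2).
The remaining L cells, each justified by listing all of its moves:
(2,3): only reaches (0,3)(W), (2,0)(W), all W → L
(2,4): only reaches (0,4)(W), (2,1)(W), (2,0)(W), all W → L
(2,5): only reaches (0,5)(W), (2,2)(W), (2,1)(W), (2,0)(W), all W → L
(3,3): only reaches (1,3)(W), (3,0)(W), all W → L
(3,4): only reaches (1,4)(W), (3,1)(W), (3,0)(W), all W → L
(3,5): only reaches (1,5)(W), (3,2)(W), (3,1)(W), (3,0)(W), all W → L
(4,6): only reaches (2,6)(W), (0,6)(W), (4,3)(W), (4,2)(W), (4,1)(W), all W → L
(5,6): only reaches (3,6)(W), (1,6)(W), (5,3)(W), (5,2)(W), (5,1)(W), all W → L
Every other cell has at least one move into one of the L cells above, so it is W.
(1,4): the move to (1,1) reaches an L cell, so W
(3,0): the move to (1,0) reaches an L cell, so W
(5,6): one of the L cells justified above, so L

(1,4): W, (3,0): W, (5,6): L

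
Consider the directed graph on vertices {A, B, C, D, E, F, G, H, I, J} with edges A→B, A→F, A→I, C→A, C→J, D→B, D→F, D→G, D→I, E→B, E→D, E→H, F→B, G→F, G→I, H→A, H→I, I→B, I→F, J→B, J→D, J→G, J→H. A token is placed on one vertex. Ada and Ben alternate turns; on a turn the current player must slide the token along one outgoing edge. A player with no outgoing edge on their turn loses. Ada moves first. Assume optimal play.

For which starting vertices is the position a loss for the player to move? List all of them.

Compute win/loss labels from the base case upward. A position with no move is L. Any other position is W if it can reach an L in one move, else L.
Every edge goes from a vertex to one that appears earlier in the order B, F, I, A, G, D, H, J, E, C, so processing vertices in that order labels each vertex after all of its successors.
B: no outgoing edge → L
F: W (go to B, an L position)
I: W (go to B, an L position)
A: W (go to B, an L position)
G: L (options I(W), F(W) are all W)
D: W (go to G, an L position)
H: L (options A(W), I(W) are all W)
J: W (go to H, an L position)
E: W (go to H, an L position)
C: L (options J(W), A(W) are all W)
Reading off the rows marked L gives the requested list; there are 4 such vertices.

B, C, G, H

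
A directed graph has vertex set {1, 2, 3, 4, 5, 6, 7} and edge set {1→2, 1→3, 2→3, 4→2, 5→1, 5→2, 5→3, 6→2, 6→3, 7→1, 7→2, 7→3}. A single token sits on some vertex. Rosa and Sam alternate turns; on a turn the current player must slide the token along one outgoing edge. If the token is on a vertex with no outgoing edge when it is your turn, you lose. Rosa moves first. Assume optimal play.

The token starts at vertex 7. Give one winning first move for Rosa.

Work bottom-up. With no move the player to move loses. Otherwise the position is W if at least one move leads to an L position for the opponent, and L if every move leads to a W.
Every edge goes from a vertex to one that appears earlier in the order 3, 2, 6, 1, 4, 7, 5, so processing vertices in that order labels each vertex after all of its successors.
3: no outgoing edge → L
2: W (go to 3, an L position)
6: W (go to 3, an L position)
1: W (go to 3, an L position)
4: L (sole option 2(W) is W)
7: W (go to 3, an L position)
5: W (go to 3, an L position)
From 7, the L positions reachable in one move are: 3.

Move to 3.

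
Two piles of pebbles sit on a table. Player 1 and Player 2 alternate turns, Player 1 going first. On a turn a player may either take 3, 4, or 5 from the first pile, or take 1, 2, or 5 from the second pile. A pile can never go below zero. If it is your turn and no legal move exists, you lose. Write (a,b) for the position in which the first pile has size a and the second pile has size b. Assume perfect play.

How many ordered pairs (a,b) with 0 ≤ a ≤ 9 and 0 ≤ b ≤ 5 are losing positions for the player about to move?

20

Use the standard recursion: the mover loses at a terminal position; elsewhere, the mover wins exactly when some move hands the opponent an L position.
Every move lowers a or b (never raises either), so fill the grid row by row in increasing a, and left to right within a row: each cell's successors are then already labelled.
      b=0  b=1  b=2  b=3  b=4  b=5
a=0:    L    W    W    L    W    W
a=1:    L    W    W    L    W    W
a=2:    L    W    W    L    W    W
a=3:    W    L    W    W    L    W
a=4:    W    L    W    W    L    W
a=5:    W    L    W    W    L    W
a=6:    W    W    L    W    W    L
a=7:    W    W    L    W    W    L
a=8:    L    W    W    L    W    W
a=9:    L    W    W    L    W    W
Cells with no legal move (terminal, hence L): (0,0), (1,0), (2,0).
The remaining L cells, each justified by listing all of its moves:
(0,3): →(0,2)(W), (0,1)(W) — all W, so L
(1,3): →(1,2)(W), (1,1)(W) — all W, so L
(2,3): →(2,2)(W), (2,1)(W) — all W, so L
(3,1): →(0,1)(W), (3,0)(W) — all W, so L
(3,4): →(0,4)(W), (3,3)(W), (3,2)(W) — all W, so L
(4,1): →(1,1)(W), (0,1)(W), (4,0)(W) — all W, so L
(4,4): →(1,4)(W), (0,4)(W), (4,3)(W), (4,2)(W) — all W, so L
(5,1): →(2,1)(W), (1,1)(W), (0,1)(W), (5,0)(W) — all W, so L
(5,4): →(2,4)(W), (1,4)(W), (0,4)(W), (5,3)(W), (5,2)(W) — all W, so L
(6,2): →(3,2)(W), (2,2)(W), (1,2)(W), (6,1)(W), (6,0)(W) — all W, so L
(6,5): →(3,5)(W), (2,5)(W), (1,5)(W), (6,4)(W), (6,3)(W), (6,0)(W) — all W, so L
(7,2): →(4,2)(W), (3,2)(W), (2,2)(W), (7,1)(W), (7,0)(W) — all W, so L
(7,5): →(4,5)(W), (3,5)(W), (2,5)(W), (7,4)(W), (7,3)(W), (7,0)(W) — all W, so L
(8,0): →(5,0)(W), (4,0)(W), (3,0)(W) — all W, so L
(8,3): →(5,3)(W), (4,3)(W), (3,3)(W), (8,2)(W), (8,1)(W) — all W, so L
(9,0): →(6,0)(W), (5,0)(W), (4,0)(W) — all W, so L
(9,3): →(6,3)(W), (5,3)(W), (4,3)(W), (9,2)(W), (9,1)(W) — all W, so L
Every other cell has at least one move into one of the L cells above, so it is W.
L cells per row: a=0: 2, a=1: 2, a=2: 2, a=3: 2, a=4: 2, a=5: 2, a=6: 2, a=7: 2, a=8: 2, a=9: 2; total 20.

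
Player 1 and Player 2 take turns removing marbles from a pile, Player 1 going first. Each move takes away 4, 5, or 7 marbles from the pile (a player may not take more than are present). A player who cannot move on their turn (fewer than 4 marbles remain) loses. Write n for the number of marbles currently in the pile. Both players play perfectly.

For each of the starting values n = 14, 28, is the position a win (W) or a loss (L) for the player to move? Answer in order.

14: L, 28: W

Use the standard recursion: the mover loses at a terminal position; elsewhere, the mover wins exactly when some move hands the opponent an L position.
n=0: no move → L
n=1: no move → L
n=2: no move → L
n=3: no move → L
n=4: W (go to 0, an L position)
n=5: W (go to 1, an L position)
n=6: W (go to 2, an L position)
n=7: W (go to 3, an L position)
n=8: W (go to 3, an L position)
n=9: W (go to 2, an L position)
n=10: W (go to 3, an L position)
n=11: L (options 7(W), 6(W), 4(W) are all W)
n=12: L (options 8(W), 7(W), 5(W) are all W)
n=13: L (options 9(W), 8(W), 6(W) are all W)
n=14: L (options 10(W), 9(W), 7(W) are all W)
n=15: W (go to 11, an L position)
n=16: W (go to 12, an L position)
n=17: W (go to 13, an L position)
n=18: W (go to 14, an L position)
n=19: W (go to 14, an L position)
n=20: W (go to 13, an L position)
n=21: W (go to 14, an L position)
n=22: L (options 18(W), 17(W), 15(W) are all W)
n=23: L (options 19(W), 18(W), 16(W) are all W)
n=24: L (options 20(W), 19(W), 17(W) are all W)
n=25: L (options 21(W), 20(W), 18(W) are all W)
n=26: W (go to 22, an L position)
n=27: W (go to 23, an L position)
n=28: W (go to 24, an L position)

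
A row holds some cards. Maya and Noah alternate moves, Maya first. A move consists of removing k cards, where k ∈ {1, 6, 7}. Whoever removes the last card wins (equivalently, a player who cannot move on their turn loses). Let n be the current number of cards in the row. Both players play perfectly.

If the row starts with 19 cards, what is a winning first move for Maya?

Classify positions by backward induction: terminal positions (no move available) are L. From any other position, the mover wins iff some move reaches an L.
n=0: no move → L
n=1: can move to 0, which is L ⇒ W
n=2: the only move is to 1(W), a W ⇒ L
n=3: can move to 2, which is L ⇒ W
n=4: the only move is to 3(W), a W ⇒ L
n=5: can move to 4, which is L ⇒ W
n=6: can move to 0, which is L ⇒ W
n=7: can move to 0, which is L ⇒ W
n=8: can move to 2, which is L ⇒ W
n=9: can move to 2, which is L ⇒ W
n=10: can move to 4, which is L ⇒ W
n=11: can move to 4, which is L ⇒ W
n=12: moves to 11(W), 6(W), 5(W); every one is W ⇒ L
n=13: can move to 12, which is L ⇒ W
n=14: moves to 13(W), 8(W), 7(W); every one is W ⇒ L
n=15: can move to 14, which is L ⇒ W
n=16: moves to 15(W), 10(W), 9(W); every one is W ⇒ L
n=17: can move to 16, which is L ⇒ W
n=18: can move to 12, which is L ⇒ W
n=19: can move to 12, which is L ⇒ W
From 19, the L positions reachable in one move are: 12.

Remove 7, leaving 12.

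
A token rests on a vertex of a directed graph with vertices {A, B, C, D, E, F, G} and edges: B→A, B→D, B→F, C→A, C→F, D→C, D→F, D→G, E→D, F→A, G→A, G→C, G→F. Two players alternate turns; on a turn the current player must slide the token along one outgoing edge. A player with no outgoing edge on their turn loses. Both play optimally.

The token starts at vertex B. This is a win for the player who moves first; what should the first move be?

Move to D.

Positions with no move are L. A position that does have a move is losing for the player to move precisely when every available move leads to a winning position for the opponent. Fill in the labels:
Every edge goes from a vertex to one that appears earlier in the order A, F, C, G, D, B, E, so processing vertices in that order labels each vertex after all of its successors.
A: no outgoing edge → L
F: →A(L), so W
C: →A(L), so W
G: →A(L), so W
D: →G(W), C(W), F(W) — all W, so L
B: →D(L), so W
E: →D(L), so W
From B, the L positions reachable in one move are: D, A. Any move reaching one of these is winning.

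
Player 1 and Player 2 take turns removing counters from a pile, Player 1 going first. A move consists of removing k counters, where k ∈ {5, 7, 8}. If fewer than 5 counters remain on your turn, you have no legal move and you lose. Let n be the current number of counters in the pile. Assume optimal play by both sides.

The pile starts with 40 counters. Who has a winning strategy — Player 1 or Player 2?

Use the standard recursion: the mover loses at a terminal position; elsewhere, the mover wins exactly when some move hands the opponent an L position.
n=0: no move → L
n=1: no move → L
n=2: no move → L
n=3: no move → L
n=4: no move → L
n=5: reaches L-position 0 → W
n=6: reaches L-position 1 → W
n=7: reaches L-position 2 → W
n=8: reaches L-position 3 → W
n=9: reaches L-position 4 → W
n=10: reaches L-position 3 → W
n=11: reaches L-position 4 → W
n=12: reaches L-position 4 → W
n=13: only reaches 8(W), 6(W), 5(W), all W → L
n=14: only reaches 9(W), 7(W), 6(W), all W → L
n=15: only reaches 10(W), 8(W), 7(W), all W → L
n=16: only reaches 11(W), 9(W), 8(W), all W → L
n=17: only reaches 12(W), 10(W), 9(W), all W → L
n=18: reaches L-position 13 → W
n=19: reaches L-position 14 → W
n=20: reaches L-position 15 → W
n=21: reaches L-position 16 → W
n=22: reaches L-position 17 → W
n=23: reaches L-position 16 → W
n=24: reaches L-position 17 → W
n=25: reaches L-position 17 → W
n=26: only reaches 21(W), 19(W), 18(W), all W → L
n=27: only reaches 22(W), 20(W), 19(W), all W → L
n=28: only reaches 23(W), 21(W), 20(W), all W → L
n=29: only reaches 24(W), 22(W), 21(W), all W → L
n=30: only reaches 25(W), 23(W), 22(W), all W → L
n=31: reaches L-position 26 → W
n=32: reaches L-position 27 → W
n=33: reaches L-position 28 → W
n=34: reaches L-position 29 → W
n=35: reaches L-position 30 → W
n=36: reaches L-position 29 → W
n=37: reaches L-position 30 → W
n=38: reaches L-position 30 → W
n=39: only reaches 34(W), 32(W), 31(W), all W → L
n=40: only reaches 35(W), 33(W), 32(W), all W → L
The starting position 40 is L: whatever Player 1 does, the opponent receives a W position.

Player 2 wins.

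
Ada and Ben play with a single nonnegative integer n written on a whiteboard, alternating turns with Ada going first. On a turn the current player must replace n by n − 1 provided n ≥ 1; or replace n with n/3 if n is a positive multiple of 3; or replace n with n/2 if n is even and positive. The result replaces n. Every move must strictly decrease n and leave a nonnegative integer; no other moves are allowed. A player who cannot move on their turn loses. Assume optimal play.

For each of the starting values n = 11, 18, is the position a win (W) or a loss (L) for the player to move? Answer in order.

11: L, 18: W

Label each position W (a win for the player to move) or L (a loss). A position with no legal move is L; any other position is W exactly when some move reaches an L, and L when every move reaches a W.
n=0: no move → L
n=1: W (go to 0, an L position)
n=2: L (sole option 1(W) is W)
n=3: W (go to 2, an L position)
n=4: W (go to 2, an L position)
n=5: L (sole option 4(W) is W)
n=6: W (go to 2, an L position)
n=7: L (sole option 6(W) is W)
n=8: W (go to 7, an L position)
n=9: L (options 3(W), 8(W) are all W)
n=10: W (go to 5, an L position)
n=11: L (sole option 10(W) is W)
n=12: W (go to 11, an L position)
n=13: L (sole option 12(W) is W)
n=14: W (go to 7, an L position)
n=15: W (go to 5, an L position)
n=16: L (options 8(W), 15(W) are all W)
n=17: W (go to 16, an L position)
n=18: W (go to 9, an L position)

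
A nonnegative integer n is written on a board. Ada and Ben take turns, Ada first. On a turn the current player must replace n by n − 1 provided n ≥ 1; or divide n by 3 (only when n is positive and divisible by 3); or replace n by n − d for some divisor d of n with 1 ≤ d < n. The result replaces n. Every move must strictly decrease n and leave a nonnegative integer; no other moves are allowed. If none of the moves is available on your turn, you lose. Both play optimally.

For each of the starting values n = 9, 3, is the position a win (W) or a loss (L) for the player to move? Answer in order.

Use the standard recursion: the mover loses at a terminal position; elsewhere, the mover wins exactly when some move hands the opponent an L position.
n=0: no move → L
n=1: →0(L), so W
n=2: →1(W) only, which is W, so L
n=3: →2(L), so W
n=4: →2(L), so W
n=5: →4(W) only, which is W, so L
n=6: →2(L), so W
n=7: →6(W) only, which is W, so L
n=8: →7(L), so W
n=9: →3(W), 6(W), 8(W) — all W, so L

9: L, 3: W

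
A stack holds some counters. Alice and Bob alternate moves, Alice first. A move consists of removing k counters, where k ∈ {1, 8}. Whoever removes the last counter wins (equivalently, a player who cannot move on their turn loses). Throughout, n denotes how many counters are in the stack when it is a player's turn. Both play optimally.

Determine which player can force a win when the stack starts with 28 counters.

Label each position W (a win for the player to move) or L (a loss). A position with no legal move is L; any other position is W exactly when some move reaches an L, and L when every move reaches a W.
n=0: no move → L
n=1: reaches L-position 0 → W
n=2: only reaches 1(W), which is W → L
n=3: reaches L-position 2 → W
n=4: only reaches 3(W), which is W → L
n=5: reaches L-position 4 → W
n=6: only reaches 5(W), which is W → L
n=7: reaches L-position 6 → W
n=8: reaches L-position 0 → W
n=9: only reaches 8(W), 1(W), all W → L
n=10: reaches L-position 9 → W
n=11: only reaches 10(W), 3(W), all W → L
n=12: reaches L-position 11 → W
n=13: only reaches 12(W), 5(W), all W → L
n=14: reaches L-position 13 → W
n=15: only reaches 14(W), 7(W), all W → L
n=16: reaches L-position 15 → W
n=17: reaches L-position 9 → W
n=18: only reaches 17(W), 10(W), all W → L
n=19: reaches L-position 18 → W
n=20: only reaches 19(W), 12(W), all W → L
n=21: reaches L-position 20 → W
n=22: only reaches 21(W), 14(W), all W → L
n=23: reaches L-position 22 → W
n=24: only reaches 23(W), 16(W), all W → L
n=25: reaches L-position 24 → W
n=26: reaches L-position 18 → W
n=27: only reaches 26(W), 19(W), all W → L
n=28: reaches L-position 27 → W
From 28 Alice can remove 1, leaving 27, reaching an L position.

Alice wins.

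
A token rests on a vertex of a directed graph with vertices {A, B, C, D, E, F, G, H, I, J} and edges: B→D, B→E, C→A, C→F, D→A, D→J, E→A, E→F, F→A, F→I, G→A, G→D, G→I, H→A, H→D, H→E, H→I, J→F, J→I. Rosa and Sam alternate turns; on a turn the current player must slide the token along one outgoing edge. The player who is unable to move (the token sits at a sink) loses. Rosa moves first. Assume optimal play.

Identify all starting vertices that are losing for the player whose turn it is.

Build the W/L table. Terminal = L. A non-terminal position is W if it has a move to some L; otherwise it is L.
Every edge goes from a vertex to one that appears earlier in the order I, A, F, E, J, D, G, C, B, H, so processing vertices in that order labels each vertex after all of its successors.
I: no outgoing edge → L
A: no outgoing edge → L
F: W (go to A, an L position)
E: W (go to A, an L position)
J: W (go to I, an L position)
D: W (go to A, an L position)
G: W (go to A, an L position)
C: W (go to A, an L position)
B: L (options D(W), E(W) are all W)
H: W (go to A, an L position)
Reading off the rows marked L gives the requested list; there are 3 such vertices.

A, B, I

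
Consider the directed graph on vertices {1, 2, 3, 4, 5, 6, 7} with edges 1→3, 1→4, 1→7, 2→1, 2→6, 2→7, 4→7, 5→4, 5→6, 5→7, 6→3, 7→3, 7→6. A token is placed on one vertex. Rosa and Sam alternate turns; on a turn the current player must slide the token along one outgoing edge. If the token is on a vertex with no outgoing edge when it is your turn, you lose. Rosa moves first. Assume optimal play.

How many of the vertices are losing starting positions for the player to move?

Positions with no move are L. A position that does have a move is losing for the player to move precisely when every available move leads to a winning position for the opponent. Fill in the labels:
Every edge goes from a vertex to one that appears earlier in the order 3, 6, 7, 4, 1, 5, 2, so processing vertices in that order labels each vertex after all of its successors.
3: no outgoing edge → L
6: W (go to 3, an L position)
7: W (go to 3, an L position)
4: L (sole option 7(W) is W)
1: W (go to 4, an L position)
5: W (go to 4, an L position)
2: L (options 1(W), 7(W), 6(W) are all W)
The L vertices are 2, 3, 4; that is 3 in all.

3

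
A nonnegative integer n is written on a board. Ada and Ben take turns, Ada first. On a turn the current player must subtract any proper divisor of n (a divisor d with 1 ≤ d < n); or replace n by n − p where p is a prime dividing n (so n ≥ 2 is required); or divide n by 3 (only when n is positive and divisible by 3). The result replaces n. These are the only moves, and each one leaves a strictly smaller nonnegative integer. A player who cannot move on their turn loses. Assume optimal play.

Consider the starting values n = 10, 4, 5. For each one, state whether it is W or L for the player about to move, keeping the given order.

Compute win/loss labels from the base case upward. A position with no move is L. Any other position is W if it can reach an L in one move, else L.
n=0: no move → L
n=1: no move → L
n=2: reaches L-position 0 → W
n=3: reaches L-position 0 → W
n=4: only reaches 2(W), 3(W), all W → L
n=5: reaches L-position 0 → W
n=6: reaches L-position 4 → W
n=7: reaches L-position 0 → W
n=8: reaches L-position 4 → W
n=9: only reaches 3(W), 6(W), 8(W), all W → L
n=10: reaches L-position 9 → W

10: W, 4: L, 5: W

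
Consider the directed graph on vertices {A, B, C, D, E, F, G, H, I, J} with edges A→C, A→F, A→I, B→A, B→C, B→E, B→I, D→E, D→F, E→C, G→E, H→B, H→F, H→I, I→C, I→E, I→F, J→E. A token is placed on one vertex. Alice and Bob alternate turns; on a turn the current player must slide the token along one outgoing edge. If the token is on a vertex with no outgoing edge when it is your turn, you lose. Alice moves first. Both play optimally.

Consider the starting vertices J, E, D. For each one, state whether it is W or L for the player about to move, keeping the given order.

Positions with no move are L. A position that does have a move is losing for the player to move precisely when every available move leads to a winning position for the opponent. Fill in the labels:
Every edge goes from a vertex to one that appears earlier in the order C, F, E, I, A, B, D, H, G, J, so processing vertices in that order labels each vertex after all of its successors.
C: no outgoing edge → L
F: no outgoing edge → L
E: W (go to C, an L position)
I: W (go to F, an L position)
A: W (go to F, an L position)
B: W (go to C, an L position)
D: W (go to F, an L position)
H: W (go to F, an L position)
G: L (sole option E(W) is W)
J: L (sole option E(W) is W)

J: L, E: W, D: W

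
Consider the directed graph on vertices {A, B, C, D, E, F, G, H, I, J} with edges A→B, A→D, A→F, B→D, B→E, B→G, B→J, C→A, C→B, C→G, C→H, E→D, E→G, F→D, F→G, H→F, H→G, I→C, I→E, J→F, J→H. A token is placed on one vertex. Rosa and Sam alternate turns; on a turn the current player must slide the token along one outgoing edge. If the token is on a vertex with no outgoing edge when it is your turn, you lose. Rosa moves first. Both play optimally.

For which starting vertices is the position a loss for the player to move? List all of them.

D, G, I, J

Compute win/loss labels from the base case upward. A position with no move is L. Any other position is W if it can reach an L in one move, else L.
Every edge goes from a vertex to one that appears earlier in the order G, D, E, F, H, J, B, A, C, I, so processing vertices in that order labels each vertex after all of its successors.
G: no outgoing edge → L
D: no outgoing edge → L
E: can move to D, which is L ⇒ W
F: can move to D, which is L ⇒ W
H: can move to G, which is L ⇒ W
J: moves to H(W), F(W); every one is W ⇒ L
B: can move to J, which is L ⇒ W
A: can move to D, which is L ⇒ W
C: can move to G, which is L ⇒ W
I: moves to C(W), E(W); every one is W ⇒ L
The losing starting vertices are exactly the entries labelled L in this table (4 of them).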